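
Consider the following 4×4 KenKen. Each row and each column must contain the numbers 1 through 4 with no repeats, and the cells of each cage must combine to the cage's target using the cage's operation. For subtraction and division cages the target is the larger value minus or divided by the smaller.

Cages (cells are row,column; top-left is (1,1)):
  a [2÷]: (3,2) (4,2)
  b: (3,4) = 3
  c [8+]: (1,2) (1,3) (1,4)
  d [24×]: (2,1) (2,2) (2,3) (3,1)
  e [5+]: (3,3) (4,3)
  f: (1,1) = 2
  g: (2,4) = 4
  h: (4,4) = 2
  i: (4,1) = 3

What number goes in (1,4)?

Cage f is given, so (1,1) = 2.
Cage g is a single given cell; hence (2,4) = 4.
B is a freebie, which forces (3,4) = 3.
Cage i is given, leaving (4,1) = 3.
Cage h is a single given cell; hence (4,4) = 2.
3 is placed in column 4, which forces (1,4) = 1.
Column 1 already has 3; hence (2,1) = 1.
Cage d needs product 24; hence (3,1) = 4.
Cage a needs two cells with quotient 2, so (3,2) = 2.
Row 3 already has 4, leaving (3,3) = 1.
1 is placed in column 3, which forces (4,3) = 4.
The 3 cells of cage c must have sum 8, so (1,2) = 4.
Column 3 now contains 4, so (1,3) = 3.
Column 2 already has 2, so (2,2) = 3.
Cage d needs product 24, so (2,3) = 2.
4 is placed in row 4; hence (4,2) = 1.
The full grid is 2 4 3 1 / 1 3 2 4 / 4 2 1 3 / 3 1 4 2.

1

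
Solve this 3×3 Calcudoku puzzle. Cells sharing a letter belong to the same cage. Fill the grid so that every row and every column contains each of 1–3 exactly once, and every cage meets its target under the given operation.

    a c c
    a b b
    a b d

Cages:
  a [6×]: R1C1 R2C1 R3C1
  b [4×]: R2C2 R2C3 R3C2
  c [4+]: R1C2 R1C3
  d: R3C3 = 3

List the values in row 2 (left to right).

The 3 cells of cage b must have product 4, which forces R2C2 = 1.
Cage b has product 4; hence R2C3 = 2.
Cage b needs product 4, leaving R3C2 = 2.
D is a freebie, which forces R3C3 = 3.
Cage a needs product 6, leaving R1C1 = 2.
Column 2 now contains 1, which forces R1C2 = 3.
Column 3 already has 3, which forces R1C3 = 1.
Row 2 now contains 2; hence R2C1 = 3.
Row 3 already has 3; hence R3C1 = 1.
Filled in: 2 3 1 / 3 1 2 / 1 2 3.

3 1 2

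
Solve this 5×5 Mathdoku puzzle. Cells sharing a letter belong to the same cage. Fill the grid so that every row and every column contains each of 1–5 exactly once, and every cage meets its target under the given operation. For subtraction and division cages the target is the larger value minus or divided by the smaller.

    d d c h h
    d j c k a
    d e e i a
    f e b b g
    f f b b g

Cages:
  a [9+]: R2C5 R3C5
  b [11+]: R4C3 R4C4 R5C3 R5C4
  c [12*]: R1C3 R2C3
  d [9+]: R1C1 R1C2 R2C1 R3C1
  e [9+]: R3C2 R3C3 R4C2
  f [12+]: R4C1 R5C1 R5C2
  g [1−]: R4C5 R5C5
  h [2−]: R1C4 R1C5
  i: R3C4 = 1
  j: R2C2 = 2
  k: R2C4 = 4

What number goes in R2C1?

1

Cage j is given, leaving R2C2 = 2.
Cage k is given, so R2C4 = 4.
Row 2 already has 4, so R2C5 = 5.
I is a freebie, so R3C4 = 1.
Column 5 now contains 5, so R3C5 = 4.
Cage c's pair has product 12, which forces R1C3 = 4.
Row 2 already has 4, which forces R2C3 = 3.
3 is placed in row 2, so R2C1 = 1.
Cage e has sum 9, so R3C2 = 3.
Column 2 already has 3; hence R1C2 = 1.
1 is placed in row 1, leaving R1C5 = 3.
Column 2 already has 1, so R4C2 = 4.
Column 2 now contains 4, leaving R5C2 = 5.
Row 1 already has 3, so R1C4 = 5.
Cage e has sum 9; hence R3C3 = 2.
Column 3 now contains 2, leaving R5C3 = 1.
1 is placed in row 5, so R5C5 = 2.
Row 1 already has 5, leaving R1C1 = 2.
2 is placed in row 3; hence R3C1 = 5.
The 3 cells of cage f must have sum 12, leaving R4C1 = 3.
1 is placed in column 3, so R4C3 = 5.
Cage b has sum 11, leaving R4C4 = 2.
2 is placed in column 5; hence R4C5 = 1.
Row 5 now contains 2, so R5C1 = 4.
Row 5 now contains 2; hence R5C4 = 3.
Filled in: 2 1 4 5 3 / 1 2 3 4 5 / 5 3 2 1 4 / 3 4 5 2 1 / 4 5 1 3 2.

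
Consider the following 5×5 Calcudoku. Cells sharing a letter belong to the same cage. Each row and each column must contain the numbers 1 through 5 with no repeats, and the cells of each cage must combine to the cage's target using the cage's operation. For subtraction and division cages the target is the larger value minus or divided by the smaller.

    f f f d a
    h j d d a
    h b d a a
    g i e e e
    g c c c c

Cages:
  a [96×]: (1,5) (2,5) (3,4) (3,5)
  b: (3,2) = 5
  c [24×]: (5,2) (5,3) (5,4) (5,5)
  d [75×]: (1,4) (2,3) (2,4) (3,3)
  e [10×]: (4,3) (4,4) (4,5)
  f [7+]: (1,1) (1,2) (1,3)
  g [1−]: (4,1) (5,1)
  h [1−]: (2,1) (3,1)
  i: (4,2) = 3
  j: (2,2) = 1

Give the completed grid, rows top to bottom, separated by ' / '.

1 2 4 5 3 / 2 1 5 3 4 / 3 5 1 4 2 / 4 3 2 1 5 / 5 4 3 2 1

Cage j is given, so (2,2) = 1.
Cage b is a single given cell, so (3,2) = 5.
The 4 cells of cage a must have product 96; hence (3,4) = 4.
I is a freebie, so (4,2) = 3.
The 4 cells of cage d must have product 75, leaving (1,4) = 5.
The 4 cells of cage d must have product 75, leaving (2,3) = 5.
Cage d has product 75, leaving (2,4) = 3.
Cage d needs product 75, leaving (3,3) = 1.
1 is placed in column 3, so (4,3) = 2.
2 is placed in row 4; hence (4,4) = 1.
1 is placed in row 4, so (4,5) = 5.
1 is placed in column 4, leaving (5,4) = 2.
Cage f needs sum 7; hence (1,1) = 1.
The 3 cells of cage f must have sum 7, so (1,2) = 2.
Column 3 now contains 2; hence (1,3) = 4.
Row 1 now contains 4, so (1,5) = 3.
The two cells of cage h must have difference 1, so (3,1) = 3.
Column 5 already has 3; hence (3,5) = 2.
Row 4 already has 5, so (4,1) = 4.
Column 1 already has 3, which forces (5,1) = 5.
Row 5 now contains 2, leaving (5,2) = 4.
The 4 cells of cage c must have product 24; hence (5,3) = 3.
The 4 cells of cage c must have product 24, so (5,5) = 1.
Column 1 now contains 4, which forces (2,1) = 2.
Column 5 already has 2, so (2,5) = 4.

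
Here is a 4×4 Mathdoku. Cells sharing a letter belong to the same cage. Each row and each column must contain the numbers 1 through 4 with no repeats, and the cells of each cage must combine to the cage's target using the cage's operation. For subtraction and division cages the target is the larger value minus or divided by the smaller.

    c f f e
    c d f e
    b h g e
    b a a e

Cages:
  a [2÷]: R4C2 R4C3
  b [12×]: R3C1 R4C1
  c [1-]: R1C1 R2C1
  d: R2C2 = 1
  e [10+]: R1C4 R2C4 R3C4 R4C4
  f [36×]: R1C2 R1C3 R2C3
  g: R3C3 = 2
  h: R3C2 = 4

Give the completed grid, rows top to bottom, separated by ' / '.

1 3 4 2 / 2 1 3 4 / 3 4 2 1 / 4 2 1 3

Cage f needs product 36, which forces R1C2 = 3.
Cage f has product 36; hence R1C3 = 4.
Cage d is given, leaving R2C2 = 1.
Cage f needs product 36, which forces R2C3 = 3.
Cage h is a single given cell; hence R3C2 = 4.
Cage g is a single given cell, which forces R3C3 = 2.
Column 2 already has 4, which forces R4C2 = 2.
Column 3 now contains 2, leaving R4C3 = 1.
The two cells of cage c must have difference 1, so R1C1 = 1.
1 is placed in row 1, which forces R1C4 = 2.
Cage c needs two cells with difference 1; hence R2C1 = 2.
2 is placed in column 4, which forces R2C4 = 4.
Row 3 now contains 4, which forces R3C1 = 3.
Row 3 already has 3, which forces R3C4 = 1.
The two cells of cage b must have product 12, leaving R4C1 = 4.
Column 4 now contains 4; hence R4C4 = 3.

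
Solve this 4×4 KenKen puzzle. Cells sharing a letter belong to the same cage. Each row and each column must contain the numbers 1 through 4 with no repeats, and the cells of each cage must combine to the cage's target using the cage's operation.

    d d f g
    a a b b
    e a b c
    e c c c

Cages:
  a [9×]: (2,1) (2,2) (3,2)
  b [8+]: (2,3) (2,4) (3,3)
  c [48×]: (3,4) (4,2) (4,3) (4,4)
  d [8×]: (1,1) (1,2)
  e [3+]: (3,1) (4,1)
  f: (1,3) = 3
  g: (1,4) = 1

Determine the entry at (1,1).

4

Cage f is a single given cell, leaving (1,3) = 3.
Cage g is given, leaving (1,4) = 1.
The 3 cells of cage a must have product 9; hence (2,1) = 3.
Cage a has product 9, so (2,2) = 1.
Cage a needs product 9, leaving (3,2) = 3.
Cage b needs sum 8, which forces (2,3) = 4.
Cage b needs sum 8, which forces (2,4) = 2.
The 3 cells of cage b must have sum 8, so (3,3) = 2.
Column 4 now contains 2, which forces (3,4) = 4.
Column 3 already has 2; hence (4,3) = 1.
Cage c needs product 48, leaving (4,4) = 3.
2 is placed in row 3, so (3,1) = 1.
Row 4 already has 1, so (4,1) = 2.
The 4 cells of cage c must have product 48, so (4,2) = 4.
2 is placed in column 1, which forces (1,1) = 4.
Column 2 now contains 4, leaving (1,2) = 2.
Filled in: 4 2 3 1 / 3 1 4 2 / 1 3 2 4 / 2 4 1 3.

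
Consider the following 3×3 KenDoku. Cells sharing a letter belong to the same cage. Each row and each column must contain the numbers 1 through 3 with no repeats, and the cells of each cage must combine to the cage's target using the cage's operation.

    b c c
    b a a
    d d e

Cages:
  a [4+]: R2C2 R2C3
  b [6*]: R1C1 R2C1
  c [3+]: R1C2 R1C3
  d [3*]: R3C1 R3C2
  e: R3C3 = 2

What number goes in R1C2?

2

Cage e is given; hence R3C3 = 2.
Cage c's pair has sum 3, so R1C2 = 2.
Column 3 now contains 2; hence R1C3 = 1.
Column 3 now contains 1, which forces R2C3 = 3.
Row 1 already has 2, leaving R1C1 = 3.
Row 2 already has 3, leaving R2C1 = 2.
Row 2 already has 3, which forces R2C2 = 1.
3 is placed in column 1, leaving R3C1 = 1.
Column 2 now contains 1, which forces R3C2 = 3.
The full grid is 3 2 1 / 2 1 3 / 1 3 2.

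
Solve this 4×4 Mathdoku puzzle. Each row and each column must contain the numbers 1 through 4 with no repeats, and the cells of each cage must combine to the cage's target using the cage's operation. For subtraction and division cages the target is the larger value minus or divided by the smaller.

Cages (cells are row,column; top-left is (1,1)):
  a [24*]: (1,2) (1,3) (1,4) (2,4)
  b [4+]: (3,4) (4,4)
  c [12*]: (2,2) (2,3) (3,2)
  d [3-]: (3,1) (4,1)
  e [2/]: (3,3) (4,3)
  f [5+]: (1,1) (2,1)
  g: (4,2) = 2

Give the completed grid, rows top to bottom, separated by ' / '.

2 1 3 4 / 3 4 1 2 / 4 3 2 1 / 1 2 4 3

Cage g is a single given cell, so (4,2) = 2.
Cage e's pair has quotient 2, leaving (3,3) = 2.
In row 4, 3 can only go at (4,4), so (4,4) = 3.
3 is placed in column 4; hence (3,4) = 1.
1 is placed in row 3; hence (3,1) = 4.
4 is placed in row 3, leaving (3,2) = 3.
Cage d's pair has difference 3; hence (4,1) = 1.
Row 4 already has 1, which forces (4,3) = 4.
3 is placed in column 2; hence (1,2) = 1.
The 4 cells of cage a must have product 24, so (1,3) = 3.
Cage c needs product 12, leaving (2,2) = 4.
The 3 cells of cage c must have product 12; hence (2,3) = 1.
4 is placed in row 2, which forces (2,4) = 2.
Row 1 now contains 3, leaving (1,1) = 2.
Column 4 now contains 2, so (1,4) = 4.
Row 2 now contains 2, leaving (2,1) = 3.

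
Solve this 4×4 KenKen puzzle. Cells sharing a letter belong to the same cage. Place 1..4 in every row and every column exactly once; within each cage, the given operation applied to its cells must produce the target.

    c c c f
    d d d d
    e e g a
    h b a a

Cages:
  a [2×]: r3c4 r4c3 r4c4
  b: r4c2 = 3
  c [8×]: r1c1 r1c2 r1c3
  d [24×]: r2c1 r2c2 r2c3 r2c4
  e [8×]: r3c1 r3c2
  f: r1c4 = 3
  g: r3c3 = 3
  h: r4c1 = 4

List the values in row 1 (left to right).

Cage f is a single given cell, leaving r1c4 = 3.
Cage g is given, leaving r3c3 = 3.
Cage a needs product 2; hence r3c4 = 1.
H is a freebie, leaving r4c1 = 4.
Cage b is given, which forces r4c2 = 3.
Cage a needs product 2; hence r4c3 = 1.
Cage a has product 2; hence r4c4 = 2.
The 4 cells of cage d must have product 24, which forces r2c1 = 3.
Cage d has product 24, leaving r2c2 = 1.
Cage d has product 24, which forces r2c3 = 2.
Column 4 already has 2, which forces r2c4 = 4.
Column 1 now contains 4, so r3c1 = 2.
The two cells of cage e must have product 8, leaving r3c2 = 4.
Column 1 already has 2, so r1c1 = 1.
Column 2 already has 4; hence r1c2 = 2.
Column 3 now contains 2; hence r1c3 = 4.
The full grid is 1 2 4 3 / 3 1 2 4 / 2 4 3 1 / 4 3 1 2.

1 2 4 3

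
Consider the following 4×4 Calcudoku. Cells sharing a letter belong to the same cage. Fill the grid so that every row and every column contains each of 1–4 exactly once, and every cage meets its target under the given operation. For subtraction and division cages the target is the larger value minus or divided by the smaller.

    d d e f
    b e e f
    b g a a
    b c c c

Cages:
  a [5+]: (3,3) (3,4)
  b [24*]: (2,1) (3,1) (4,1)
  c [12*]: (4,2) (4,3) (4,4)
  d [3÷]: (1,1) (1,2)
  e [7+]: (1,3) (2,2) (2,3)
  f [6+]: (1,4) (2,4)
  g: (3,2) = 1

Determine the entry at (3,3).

2

G is a freebie, so (3,2) = 1.
Cage d's pair has quotient 3, so (1,1) = 1.
Column 2 already has 1, which forces (1,2) = 3.
Column 2 now contains 3, leaving (4,2) = 4.
Column 2 already has 4, so (2,2) = 2.
2 is placed in row 2, leaving (2,4) = 4.
Column 4 now contains 4, so (1,4) = 2.
Row 2 already has 4, leaving (2,1) = 3.
Row 2 now contains 3, leaving (2,3) = 1.
Cage b has product 24; hence (3,1) = 4.
2 is placed in column 4, so (3,4) = 3.
The 3 cells of cage b must have product 24, which forces (4,1) = 2.
Column 3 already has 1, leaving (4,3) = 3.
Column 4 already has 3, which forces (4,4) = 1.
2 is placed in row 1; hence (1,3) = 4.
3 is placed in row 3, which forces (3,3) = 2.
Completed grid: 1 3 4 2 / 3 2 1 4 / 4 1 2 3 / 2 4 3 1.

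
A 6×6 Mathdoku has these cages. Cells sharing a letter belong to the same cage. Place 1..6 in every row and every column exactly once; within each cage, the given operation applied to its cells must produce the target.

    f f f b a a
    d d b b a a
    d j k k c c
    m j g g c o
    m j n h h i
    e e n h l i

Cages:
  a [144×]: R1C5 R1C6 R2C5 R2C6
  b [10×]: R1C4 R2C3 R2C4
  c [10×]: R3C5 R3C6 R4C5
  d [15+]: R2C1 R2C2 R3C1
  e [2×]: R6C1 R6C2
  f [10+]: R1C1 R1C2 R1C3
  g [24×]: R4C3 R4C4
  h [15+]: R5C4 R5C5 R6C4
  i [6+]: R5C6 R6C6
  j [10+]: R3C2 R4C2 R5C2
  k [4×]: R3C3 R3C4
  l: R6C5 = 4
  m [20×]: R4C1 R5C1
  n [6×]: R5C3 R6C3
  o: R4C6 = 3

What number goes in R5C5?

Cage o is a single given cell; hence R4C6 = 3.
L is a freebie, which forces R6C5 = 4.
Row 3 needs a 3, and only R3C2 is open for it.
In row 3, 6 can only go at R3C1, so R3C1 = 6.
Row 6 needs a 3, and only R6C3 is open for it.
Cage n's pair has product 6, which forces R5C3 = 2.
The only place for 3 in row 5 is R5C4.
The 3 cells of cage h must have sum 15, leaving R5C5 = 6.
Cage h needs sum 15, leaving R6C4 = 6.
Cage g's pair has product 24; hence R4C3 = 6.
Column 4 now contains 6; hence R4C4 = 4.
Cage k needs two cells with product 4, so R3C3 = 4.
4 is placed in column 4; hence R3C4 = 1.
Row 4 now contains 4; hence R4C1 = 5.
6 is placed in row 4, which forces R4C2 = 2.
Row 4 now contains 2, leaving R4C5 = 1.
Cage m's pair has product 20; hence R5C1 = 4.
Cage j has sum 10; hence R5C2 = 5.
Row 5 now contains 5, which forces R5C6 = 1.
Column 2 now contains 2, leaving R6C2 = 1.
4 is placed in column 1, leaving R2C1 = 3.
The 3 cells of cage d must have sum 15, which forces R2C2 = 6.
The 3 cells of cage b must have product 10, so R2C3 = 1.
Row 2 now contains 3, leaving R2C5 = 2.
Row 2 now contains 6, which forces R2C6 = 4.
2 is placed in column 5, leaving R3C5 = 5.
5 is placed in row 3, which forces R3C6 = 2.
1 is placed in row 6, so R6C1 = 2.
Cage i's pair has sum 6, which forces R6C6 = 5.
3 is placed in column 1; hence R1C1 = 1.
Column 2 already has 6, leaving R1C2 = 4.
Column 3 now contains 1, so R1C3 = 5.
The 3 cells of cage b must have product 10, leaving R1C4 = 2.
2 is placed in column 5; hence R1C5 = 3.
Column 6 already has 4, so R1C6 = 6.
Row 2 now contains 2; hence R2C4 = 5.
Filled in: 1 4 5 2 3 6 / 3 6 1 5 2 4 / 6 3 4 1 5 2 / 5 2 6 4 1 3 / 4 5 2 3 6 1 / 2 1 3 6 4 5.

6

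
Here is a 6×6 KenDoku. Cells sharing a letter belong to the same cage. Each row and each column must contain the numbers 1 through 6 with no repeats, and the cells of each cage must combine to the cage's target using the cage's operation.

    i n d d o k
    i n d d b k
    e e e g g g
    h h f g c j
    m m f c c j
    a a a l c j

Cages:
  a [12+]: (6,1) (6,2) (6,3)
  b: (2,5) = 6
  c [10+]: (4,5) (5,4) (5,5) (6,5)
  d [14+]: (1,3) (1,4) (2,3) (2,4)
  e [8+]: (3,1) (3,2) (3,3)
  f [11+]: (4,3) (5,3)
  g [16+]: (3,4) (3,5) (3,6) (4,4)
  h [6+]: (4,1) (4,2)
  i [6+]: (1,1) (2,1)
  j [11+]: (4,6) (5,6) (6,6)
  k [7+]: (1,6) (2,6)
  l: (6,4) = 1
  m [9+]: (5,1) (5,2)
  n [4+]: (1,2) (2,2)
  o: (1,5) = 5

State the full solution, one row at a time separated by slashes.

O is a freebie, leaving (1,5) = 5.
Cage b is given, which forces (2,5) = 6.
Cage l is a single given cell, which forces (6,4) = 1.
Column 1 needs a 6, and only (6,1) is open for it.
In row 6, 5 can only go at (6,6), so (6,6) = 5.
In row 5, 1 can only go at (5,5), so (5,5) = 1.
Row 4 needs a 1, and only (4,1) is open for it.
The 3 cells of cage e must have sum 8, which forces (3,3) = 1.
The two cells of cage h must have sum 6, which forces (4,2) = 5.
Row 4 now contains 5; hence (4,3) = 6.
Column 3 already has 6, which forces (5,3) = 5.
Cage m's pair has sum 9, leaving (5,1) = 3.
Cage m needs two cells with sum 9, so (5,2) = 6.
Column 1 already has 3, so (3,1) = 5.
Cage e needs sum 8, which forces (3,2) = 2.
Column 2 now contains 2, leaving (6,2) = 4.
4 is placed in row 6, leaving (6,3) = 2.
2 is placed in row 6, which forces (6,5) = 3.
Cage g needs sum 16; hence (3,4) = 6.
Column 5 now contains 3, so (3,5) = 4.
Cage g needs sum 16, leaving (3,6) = 3.
Cage g has sum 16, so (4,4) = 3.
4 is placed in column 5, so (4,5) = 2.
Row 4 already has 2, leaving (4,6) = 4.
4 is placed in column 6, so (5,6) = 2.
The 4 cells of cage d must have sum 14; hence (1,4) = 2.
4 is placed in column 6, so (1,6) = 6.
Cage d has sum 14, so (2,4) = 5.
4 is placed in column 6, so (2,6) = 1.
Row 5 now contains 2, leaving (5,4) = 4.
Row 1 now contains 2, so (1,1) = 4.
The two cells of cage n must have sum 4; hence (1,2) = 1.
Row 1 already has 4, so (1,3) = 3.
Cage i's pair has sum 6, leaving (2,1) = 2.
Row 2 now contains 1, so (2,2) = 3.
Column 3 now contains 3, leaving (2,3) = 4.

4 1 3 2 5 6 / 2 3 4 5 6 1 / 5 2 1 6 4 3 / 1 5 6 3 2 4 / 3 6 5 4 1 2 / 6 4 2 1 3 5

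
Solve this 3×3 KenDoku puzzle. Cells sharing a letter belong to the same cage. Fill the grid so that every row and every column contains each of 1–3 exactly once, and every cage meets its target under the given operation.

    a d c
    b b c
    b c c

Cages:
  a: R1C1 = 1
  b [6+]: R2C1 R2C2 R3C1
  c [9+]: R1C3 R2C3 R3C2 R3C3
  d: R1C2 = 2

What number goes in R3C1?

Cage a is a single given cell, so R1C1 = 1.
Cage d is a single given cell, leaving R1C2 = 2.
2 is placed in row 1, leaving R1C3 = 3.
Cage c needs sum 9, which forces R3C2 = 3.
Cage b has sum 6, leaving R2C1 = 3.
3 is placed in column 2, which forces R2C2 = 1.
1 is placed in row 2, which forces R2C3 = 2.
Row 3 already has 3; hence R3C1 = 2.
Column 3 already has 2, so R3C3 = 1.
The full grid is 1 2 3 / 3 1 2 / 2 3 1.

2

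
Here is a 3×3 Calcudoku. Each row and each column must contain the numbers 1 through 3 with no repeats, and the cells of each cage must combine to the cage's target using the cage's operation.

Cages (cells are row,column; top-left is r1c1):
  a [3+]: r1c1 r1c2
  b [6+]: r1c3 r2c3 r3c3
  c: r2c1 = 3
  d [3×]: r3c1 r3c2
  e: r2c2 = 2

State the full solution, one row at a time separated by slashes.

C is a freebie, leaving r2c1 = 3.
Cage e is a single given cell, leaving r2c2 = 2.
Row 2 already has 2, leaving r2c3 = 1.
3 is placed in column 1, which forces r3c1 = 1.
Row 3 already has 1, so r3c2 = 3.
3 is placed in row 3; hence r3c3 = 2.
1 is placed in column 1, leaving r1c1 = 2.
2 is placed in column 2; hence r1c2 = 1.
Column 3 already has 2, leaving r1c3 = 3.

2 1 3 / 3 2 1 / 1 3 2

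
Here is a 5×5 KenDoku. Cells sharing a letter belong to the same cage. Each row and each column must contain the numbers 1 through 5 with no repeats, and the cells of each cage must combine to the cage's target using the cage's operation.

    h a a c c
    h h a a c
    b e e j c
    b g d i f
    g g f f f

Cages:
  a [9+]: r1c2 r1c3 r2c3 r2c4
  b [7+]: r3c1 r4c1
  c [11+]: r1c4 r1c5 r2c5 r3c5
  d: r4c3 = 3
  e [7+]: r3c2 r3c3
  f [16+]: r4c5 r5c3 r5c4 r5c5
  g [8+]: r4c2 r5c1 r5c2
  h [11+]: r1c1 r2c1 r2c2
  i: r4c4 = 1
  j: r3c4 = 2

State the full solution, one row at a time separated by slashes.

Cage j is a single given cell, so r3c4 = 2.
Cage d is given, which forces r4c3 = 3.
Cage i is a single given cell; hence r4c4 = 1.
Cage e needs two cells with sum 7; hence r3c2 = 3.
The two cells of cage e must have sum 7, which forces r3c3 = 4.
Row 3 now contains 3, leaving r3c1 = 5.
Row 3 already has 5, leaving r3c5 = 1.
Cage b needs two cells with sum 7, which forces r4c1 = 2.
Column 1 now contains 2; hence r1c1 = 4.
Cage h has sum 11; hence r2c1 = 3.
Cage h has sum 11, leaving r2c2 = 4.
Row 2 now contains 4, so r2c4 = 5.
5 is placed in row 2, so r2c5 = 2.
Column 2 now contains 4, leaving r4c2 = 5.
5 is placed in row 4, which forces r4c5 = 4.
Column 1 already has 3, so r5c1 = 1.
Row 5 now contains 1; hence r5c2 = 2.
Row 5 already has 2; hence r5c3 = 5.
Column 4 now contains 5, so r5c4 = 4.
4 is placed in column 5, leaving r5c5 = 3.
2 is placed in column 2, which forces r1c2 = 1.
The 4 cells of cage a must have sum 9, so r1c3 = 2.
Column 4 now contains 5, leaving r1c4 = 3.
3 is placed in column 5, leaving r1c5 = 5.
2 is placed in row 2, which forces r2c3 = 1.

4 1 2 3 5 / 3 4 1 5 2 / 5 3 4 2 1 / 2 5 3 1 4 / 1 2 5 4 3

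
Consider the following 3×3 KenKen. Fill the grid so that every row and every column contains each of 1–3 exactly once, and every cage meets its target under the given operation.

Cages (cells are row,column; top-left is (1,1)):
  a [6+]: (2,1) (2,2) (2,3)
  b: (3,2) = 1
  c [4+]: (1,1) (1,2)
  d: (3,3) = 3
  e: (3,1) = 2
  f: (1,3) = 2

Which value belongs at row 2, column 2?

Cage f is given, leaving (1,3) = 2.
Cage e is a single given cell, which forces (3,1) = 2.
Cage b is a single given cell; hence (3,2) = 1.
D is a freebie; hence (3,3) = 3.
The two cells of cage c must have sum 4, which forces (1,1) = 1.
Column 2 already has 1, so (1,2) = 3.
Cage a needs sum 6, so (2,1) = 3.
Cage a needs sum 6, leaving (2,2) = 2.
3 is placed in column 3, so (2,3) = 1.
Completed grid: 1 3 2 / 3 2 1 / 2 1 3.

2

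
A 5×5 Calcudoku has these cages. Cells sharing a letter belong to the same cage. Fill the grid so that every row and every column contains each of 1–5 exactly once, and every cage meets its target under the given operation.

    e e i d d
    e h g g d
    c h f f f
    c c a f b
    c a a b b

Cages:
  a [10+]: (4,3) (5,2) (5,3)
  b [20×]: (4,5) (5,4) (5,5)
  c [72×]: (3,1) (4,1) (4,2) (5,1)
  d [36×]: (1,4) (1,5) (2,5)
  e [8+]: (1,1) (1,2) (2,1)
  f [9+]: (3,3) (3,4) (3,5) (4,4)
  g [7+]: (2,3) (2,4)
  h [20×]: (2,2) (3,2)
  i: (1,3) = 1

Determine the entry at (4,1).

4

Cage i is a single given cell; hence (1,3) = 1.
Cage d needs product 36, leaving (1,4) = 3.
Cage d has product 36, so (1,5) = 4.
Cage d needs product 36, which forces (2,5) = 3.
Cage c has product 72; hence (4,2) = 3.
The 3 cells of cage e must have sum 8, leaving (2,1) = 1.
In row 2, 4 can only go at (2,2), so (2,2) = 4.
Column 2 already has 4, which forces (3,2) = 5.
Cage e needs sum 8, so (1,1) = 5.
Column 2 already has 5, so (1,2) = 2.
2 is placed in column 2; hence (5,2) = 1.
Row 5 now contains 1, so (5,5) = 5.
Cage a has sum 10; hence (4,3) = 5.
Cage a needs sum 10, so (5,3) = 4.
Row 5 now contains 4, so (5,4) = 2.
5 is placed in column 3, leaving (2,3) = 2.
Column 4 already has 2, so (2,4) = 5.
Cage f has sum 9, which forces (3,3) = 3.
Cage f needs sum 9, leaving (3,4) = 4.
The 4 cells of cage f must have sum 9, which forces (3,5) = 1.
Column 4 already has 2; hence (4,4) = 1.
Cage b has product 20, so (4,5) = 2.
Row 5 now contains 2, so (5,1) = 3.
4 is placed in row 3, which forces (3,1) = 2.
2 is placed in row 4, so (4,1) = 4.
The full grid is 5 2 1 3 4 / 1 4 2 5 3 / 2 5 3 4 1 / 4 3 5 1 2 / 3 1 4 2 5.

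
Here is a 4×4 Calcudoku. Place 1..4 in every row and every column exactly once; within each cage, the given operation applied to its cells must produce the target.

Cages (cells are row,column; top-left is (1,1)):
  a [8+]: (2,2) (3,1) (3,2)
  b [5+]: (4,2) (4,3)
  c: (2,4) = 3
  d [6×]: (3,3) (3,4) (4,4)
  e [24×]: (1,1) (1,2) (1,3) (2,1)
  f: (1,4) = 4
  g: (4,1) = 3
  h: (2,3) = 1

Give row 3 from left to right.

2 4 3 1

F is a freebie, so (1,4) = 4.
Cage h is given, leaving (2,3) = 1.
Cage c is a single given cell, leaving (2,4) = 3.
G is a freebie, so (4,1) = 3.
Cage e has product 24, which forces (2,1) = 4.
4 is placed in row 2, leaving (2,2) = 2.
Cage d has product 6, leaving (3,3) = 3.
Cage b needs two cells with sum 5, leaving (4,2) = 1.
Cage b needs two cells with sum 5; hence (4,3) = 4.
1 is placed in row 4, so (4,4) = 2.
Cage e has product 24; hence (1,1) = 1.
1 is placed in column 2, so (1,2) = 3.
3 is placed in column 3, leaving (1,3) = 2.
Cage a has sum 8, so (3,1) = 2.
Row 3 now contains 3, leaving (3,2) = 4.
Column 4 now contains 2, which forces (3,4) = 1.
Completed grid: 1 3 2 4 / 4 2 1 3 / 2 4 3 1 / 3 1 4 2.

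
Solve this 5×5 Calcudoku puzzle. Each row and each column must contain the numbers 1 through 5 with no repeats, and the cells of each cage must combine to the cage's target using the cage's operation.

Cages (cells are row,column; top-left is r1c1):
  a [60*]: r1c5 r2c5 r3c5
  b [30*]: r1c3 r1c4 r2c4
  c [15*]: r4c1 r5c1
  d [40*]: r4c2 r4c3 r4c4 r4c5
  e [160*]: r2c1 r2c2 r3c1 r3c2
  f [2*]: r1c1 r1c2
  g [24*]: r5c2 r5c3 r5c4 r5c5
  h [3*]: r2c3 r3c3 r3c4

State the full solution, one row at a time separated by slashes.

The 3 cells of cage h must have product 3; hence r2c3 = 1.
Cage h has product 3; hence r3c3 = 3.
Cage h has product 3, leaving r3c4 = 1.
In row 1, 4 can only go at r1c5, so r1c5 = 4.
Cage a has product 60, leaving r2c5 = 3.
4 is placed in column 5, so r3c5 = 5.
Cage b needs product 30, which forces r1c4 = 3.
Cage g needs product 24, which forces r5c2 = 3.
Cage g needs product 24, leaving r5c5 = 1.
Cage c needs two cells with product 15, so r4c1 = 3.
Cage d needs product 40, leaving r4c2 = 1.
Column 5 already has 1, so r4c5 = 2.
Row 5 already has 3, so r5c1 = 5.
Cage f needs two cells with product 2, so r1c1 = 1.
Column 2 already has 1, so r1c2 = 2.
Row 1 already has 2, so r1c3 = 5.
5 is placed in column 1; hence r2c1 = 4.
Cage e needs product 160; hence r2c2 = 5.
Row 2 already has 5, which forces r2c4 = 2.
Cage e needs product 160, which forces r3c1 = 2.
The 4 cells of cage e must have product 160, which forces r3c2 = 4.
Column 3 now contains 5; hence r4c3 = 4.
Row 4 now contains 4, so r4c4 = 5.
Column 3 now contains 4, which forces r5c3 = 2.
Column 4 already has 2; hence r5c4 = 4.

1 2 5 3 4 / 4 5 1 2 3 / 2 4 3 1 5 / 3 1 4 5 2 / 5 3 2 4 1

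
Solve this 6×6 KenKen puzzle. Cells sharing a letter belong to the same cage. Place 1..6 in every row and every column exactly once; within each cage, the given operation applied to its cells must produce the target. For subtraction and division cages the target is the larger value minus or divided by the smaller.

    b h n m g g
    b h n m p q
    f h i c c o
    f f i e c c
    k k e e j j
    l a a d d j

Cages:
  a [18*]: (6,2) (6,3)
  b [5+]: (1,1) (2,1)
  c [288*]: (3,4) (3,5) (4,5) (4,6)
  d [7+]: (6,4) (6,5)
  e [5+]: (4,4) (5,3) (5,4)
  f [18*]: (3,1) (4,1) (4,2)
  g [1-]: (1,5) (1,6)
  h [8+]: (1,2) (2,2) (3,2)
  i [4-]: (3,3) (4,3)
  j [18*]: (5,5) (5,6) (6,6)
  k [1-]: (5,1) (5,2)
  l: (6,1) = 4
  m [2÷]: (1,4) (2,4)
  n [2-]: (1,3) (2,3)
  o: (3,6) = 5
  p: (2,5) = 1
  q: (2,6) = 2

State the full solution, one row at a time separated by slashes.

Cage p is given; hence (2,5) = 1.
Q is a freebie, which forces (2,6) = 2.
Cage o is given, leaving (3,6) = 5.
Cage l is given, leaving (6,1) = 4.
Cage b needs two cells with sum 5, leaving (1,1) = 2.
4 is placed in column 1, so (2,1) = 3.
Cage m needs two cells with quotient 2; hence (1,4) = 3.
The two cells of cage m must have quotient 2; hence (2,4) = 6.
Cage f needs product 18, so (4,2) = 3.
Column 4 already has 3, leaving (5,4) = 1.
Column 2 already has 3, which forces (6,2) = 6.
6 is placed in row 6, so (6,3) = 3.
Row 6 already has 3, which forces (6,6) = 1.
Row 1 now contains 3; hence (1,2) = 1.
Cage n needs two cells with difference 2, so (1,3) = 6.
The two cells of cage g must have difference 1; hence (1,5) = 5.
6 is placed in row 1, so (1,6) = 4.
Cage h has sum 8; hence (2,2) = 5.
Cage n needs two cells with difference 2, leaving (2,3) = 4.
Cage h has sum 8, so (3,2) = 2.
2 is placed in row 3, so (3,3) = 1.
2 is placed in row 3, leaving (3,4) = 4.
Column 4 already has 1, which forces (4,4) = 2.
Column 6 already has 4, which forces (4,6) = 6.
Column 2 already has 5; hence (5,2) = 4.
Row 5 already has 1, leaving (5,3) = 2.
Column 6 already has 6, which forces (5,6) = 3.
Column 4 now contains 2; hence (6,4) = 5.
5 is placed in column 5; hence (6,5) = 2.
Row 3 now contains 1, which forces (3,1) = 6.
Cage c has product 288, which forces (3,5) = 3.
6 is placed in row 4; hence (4,1) = 1.
Row 4 already has 2; hence (4,3) = 5.
6 is placed in row 4; hence (4,5) = 4.
Cage k needs two cells with difference 1; hence (5,1) = 5.
Row 5 already has 3, leaving (5,5) = 6.

2 1 6 3 5 4 / 3 5 4 6 1 2 / 6 2 1 4 3 5 / 1 3 5 2 4 6 / 5 4 2 1 6 3 / 4 6 3 5 2 1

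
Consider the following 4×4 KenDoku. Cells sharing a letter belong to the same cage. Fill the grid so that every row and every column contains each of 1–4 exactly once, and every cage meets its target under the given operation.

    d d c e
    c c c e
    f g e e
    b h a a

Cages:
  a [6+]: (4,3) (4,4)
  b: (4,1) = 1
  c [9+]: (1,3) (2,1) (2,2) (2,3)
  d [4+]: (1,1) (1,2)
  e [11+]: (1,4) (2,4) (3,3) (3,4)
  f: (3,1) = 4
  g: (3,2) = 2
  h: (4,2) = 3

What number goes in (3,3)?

3

Cage f is given, which forces (3,1) = 4.
Cage g is given, so (3,2) = 2.
Row 3 now contains 2; hence (3,3) = 3.
Row 3 now contains 3, which forces (3,4) = 1.
B is a freebie, so (4,1) = 1.
Cage h is a single given cell; hence (4,2) = 3.
Column 1 already has 1; hence (1,1) = 3.
3 is placed in column 2, which forces (1,2) = 1.
Row 1 already has 1; hence (1,3) = 2.
3 is placed in row 1, which forces (1,4) = 4.
Column 1 now contains 3, which forces (2,1) = 2.
1 is placed in column 2; hence (2,2) = 4.
4 is placed in row 2; hence (2,3) = 1.
Column 4 now contains 4, leaving (2,4) = 3.
Column 3 already has 2, which forces (4,3) = 4.
Column 4 now contains 4, which forces (4,4) = 2.
Filled in: 3 1 2 4 / 2 4 1 3 / 4 2 3 1 / 1 3 4 2.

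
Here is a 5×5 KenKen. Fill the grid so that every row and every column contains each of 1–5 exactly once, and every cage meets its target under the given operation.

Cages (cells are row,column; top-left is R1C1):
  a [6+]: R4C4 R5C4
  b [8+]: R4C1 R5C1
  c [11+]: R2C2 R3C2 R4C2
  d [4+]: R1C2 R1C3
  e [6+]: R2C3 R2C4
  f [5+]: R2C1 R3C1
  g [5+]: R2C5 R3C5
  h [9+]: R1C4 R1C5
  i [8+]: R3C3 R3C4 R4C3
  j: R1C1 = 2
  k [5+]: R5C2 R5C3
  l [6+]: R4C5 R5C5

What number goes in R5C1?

5

J is a freebie, leaving R1C1 = 2.
In row 2, 3 can only go at R2C5, so R2C5 = 3.
Cage g needs two cells with sum 5; hence R3C5 = 2.
The only place for 3 in column 4 is R3C4.
In row 3, 5 can only go at R3C2, so R3C2 = 5.
In row 4, 3 can only go at R4C1, so R4C1 = 3.
Column 1 already has 3, which forces R5C1 = 5.
Row 5 now contains 5, leaving R5C5 = 1.
1 is placed in column 5, so R4C5 = 5.
Cage h needs two cells with sum 9; hence R1C4 = 5.
5 is placed in column 5, which forces R1C5 = 4.
In row 2, 5 can only go at R2C3, so R2C3 = 5.
The two cells of cage e must have sum 6, leaving R2C4 = 1.
Row 2 already has 1, so R2C1 = 4.
4 is placed in row 2, so R2C2 = 2.
The two cells of cage f must have sum 5; hence R3C1 = 1.
Row 3 now contains 1, so R3C3 = 4.
2 is placed in column 2, so R4C2 = 4.
4 is placed in column 3, so R4C3 = 1.
Row 4 already has 4, which forces R4C4 = 2.
2 is placed in column 2; hence R5C2 = 3.
Row 5 now contains 3, which forces R5C3 = 2.
Column 4 already has 2; hence R5C4 = 4.
Column 2 now contains 3, so R1C2 = 1.
Column 3 already has 1, leaving R1C3 = 3.
Completed grid: 2 1 3 5 4 / 4 2 5 1 3 / 1 5 4 3 2 / 3 4 1 2 5 / 5 3 2 4 1.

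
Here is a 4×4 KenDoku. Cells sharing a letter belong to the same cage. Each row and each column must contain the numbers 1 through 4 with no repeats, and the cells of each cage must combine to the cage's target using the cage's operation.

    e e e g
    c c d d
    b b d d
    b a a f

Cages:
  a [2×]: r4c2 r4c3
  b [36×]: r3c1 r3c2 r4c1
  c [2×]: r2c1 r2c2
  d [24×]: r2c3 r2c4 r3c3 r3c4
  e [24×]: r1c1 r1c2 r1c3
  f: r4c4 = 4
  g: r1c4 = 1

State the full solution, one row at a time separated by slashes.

G is a freebie, which forces r1c4 = 1.
Cage b has product 36, so r3c1 = 4.
Cage b has product 36, leaving r3c2 = 3.
Row 3 already has 3; hence r3c4 = 2.
The 3 cells of cage b must have product 36; hence r4c1 = 3.
F is a freebie; hence r4c4 = 4.
3 is placed in column 1, which forces r1c1 = 2.
Cage e has product 24; hence r1c2 = 4.
Cage e has product 24, so r1c3 = 3.
Column 1 now contains 2; hence r2c1 = 1.
Row 2 already has 1, so r2c2 = 2.
Cage d has product 24, which forces r2c3 = 4.
4 is placed in column 4, so r2c4 = 3.
2 is placed in row 3; hence r3c3 = 1.
Column 2 already has 2; hence r4c2 = 1.
Column 3 already has 1, so r4c3 = 2.

2 4 3 1 / 1 2 4 3 / 4 3 1 2 / 3 1 2 4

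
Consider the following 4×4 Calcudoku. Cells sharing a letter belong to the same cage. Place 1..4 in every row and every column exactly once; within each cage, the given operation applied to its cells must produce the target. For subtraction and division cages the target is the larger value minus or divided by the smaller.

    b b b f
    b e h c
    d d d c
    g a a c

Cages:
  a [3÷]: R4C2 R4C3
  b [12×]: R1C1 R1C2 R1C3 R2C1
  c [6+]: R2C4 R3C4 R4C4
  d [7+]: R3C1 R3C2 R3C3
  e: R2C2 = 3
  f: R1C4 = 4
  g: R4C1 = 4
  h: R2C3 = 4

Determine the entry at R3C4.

F is a freebie, so R1C4 = 4.
Cage e is a single given cell; hence R2C2 = 3.
Cage h is a single given cell, leaving R2C3 = 4.
Cage g is given, leaving R4C1 = 4.
Column 2 already has 3; hence R4C2 = 1.
Row 4 already has 1, which forces R4C3 = 3.
Row 4 already has 3, leaving R4C4 = 2.
Cage b has product 12, leaving R1C1 = 3.
Column 2 already has 1, so R1C2 = 2.
Cage b needs product 12, so R1C3 = 1.
Cage b needs product 12, which forces R2C1 = 2.
Column 4 already has 2, which forces R2C4 = 1.
Column 1 already has 2, leaving R3C1 = 1.
Cage d needs sum 7; hence R3C2 = 4.
1 is placed in column 3, leaving R3C3 = 2.
Cage c has sum 6, which forces R3C4 = 3.
Completed grid: 3 2 1 4 / 2 3 4 1 / 1 4 2 3 / 4 1 3 2.

3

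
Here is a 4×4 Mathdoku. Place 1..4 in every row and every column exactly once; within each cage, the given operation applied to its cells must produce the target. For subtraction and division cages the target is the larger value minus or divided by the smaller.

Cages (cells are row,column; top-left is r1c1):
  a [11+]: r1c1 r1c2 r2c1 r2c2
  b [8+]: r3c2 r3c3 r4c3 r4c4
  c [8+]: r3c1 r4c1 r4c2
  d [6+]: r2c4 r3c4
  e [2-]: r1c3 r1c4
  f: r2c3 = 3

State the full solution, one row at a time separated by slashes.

4 2 1 3 / 1 4 3 2 / 3 1 2 4 / 2 3 4 1

Cage f is a single given cell; hence r2c3 = 3.
Column 4 needs a 1, and only r4c4 is open for it.
The only place for 3 in row 3 is r3c1.
Cage c needs sum 8, so r4c1 = 2.
Cage c needs sum 8; hence r4c2 = 3.
2 is placed in row 4, which forces r4c3 = 4.
In row 1, 3 can only go at r1c4, so r1c4 = 3.
Cage e needs two cells with difference 2; hence r1c3 = 1.
Column 3 already has 1, so r3c3 = 2.
Row 3 now contains 2, which forces r3c4 = 4.
Row 1 already has 1, which forces r1c1 = 4.
The 4 cells of cage a must have sum 11, so r1c2 = 2.
Cage a needs sum 11, so r2c1 = 1.
Cage a needs sum 11; hence r2c2 = 4.
Column 4 now contains 4, which forces r2c4 = 2.
Row 3 now contains 2; hence r3c2 = 1.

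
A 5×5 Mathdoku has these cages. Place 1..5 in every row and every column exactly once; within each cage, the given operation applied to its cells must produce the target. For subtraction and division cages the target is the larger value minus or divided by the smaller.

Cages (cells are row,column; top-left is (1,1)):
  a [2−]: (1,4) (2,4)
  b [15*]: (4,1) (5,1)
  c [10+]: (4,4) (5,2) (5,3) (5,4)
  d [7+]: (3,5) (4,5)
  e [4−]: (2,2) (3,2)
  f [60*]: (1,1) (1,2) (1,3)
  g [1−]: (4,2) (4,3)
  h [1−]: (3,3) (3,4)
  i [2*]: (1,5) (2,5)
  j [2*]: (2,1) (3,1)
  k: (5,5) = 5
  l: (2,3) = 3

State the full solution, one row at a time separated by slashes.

Cage l is a single given cell; hence (2,3) = 3.
Cage k is a single given cell; hence (5,5) = 5.
Cage b's pair has product 15, so (4,1) = 5.
Row 5 already has 5; hence (5,1) = 3.
Column 1 already has 3, which forces (1,1) = 4.
The 3 cells of cage f must have product 60, so (1,2) = 3.
Cage f has product 60, which forces (1,3) = 5.
Row 1 already has 3; hence (1,4) = 2.
2 is placed in row 1, which forces (1,5) = 1.
Column 5 already has 1, so (2,5) = 2.
Cage c needs sum 10, which forces (4,4) = 3.
Row 4 already has 3, leaving (4,5) = 4.
Row 2 now contains 2; hence (2,1) = 1.
Row 2 already has 1, so (2,2) = 5.
The two cells of cage a must have difference 2, leaving (2,4) = 4.
Cage j needs two cells with product 2, which forces (3,1) = 2.
Column 2 already has 5, so (3,2) = 1.
2 is placed in row 3, which forces (3,3) = 4.
Row 3 now contains 1, which forces (3,4) = 5.
4 is placed in column 5, leaving (3,5) = 3.
Column 2 already has 1; hence (4,2) = 2.
Row 4 now contains 2, which forces (4,3) = 1.
2 is placed in column 2, leaving (5,2) = 4.
Column 3 already has 1, so (5,3) = 2.
4 is placed in column 4, so (5,4) = 1.

4 3 5 2 1 / 1 5 3 4 2 / 2 1 4 5 3 / 5 2 1 3 4 / 3 4 2 1 5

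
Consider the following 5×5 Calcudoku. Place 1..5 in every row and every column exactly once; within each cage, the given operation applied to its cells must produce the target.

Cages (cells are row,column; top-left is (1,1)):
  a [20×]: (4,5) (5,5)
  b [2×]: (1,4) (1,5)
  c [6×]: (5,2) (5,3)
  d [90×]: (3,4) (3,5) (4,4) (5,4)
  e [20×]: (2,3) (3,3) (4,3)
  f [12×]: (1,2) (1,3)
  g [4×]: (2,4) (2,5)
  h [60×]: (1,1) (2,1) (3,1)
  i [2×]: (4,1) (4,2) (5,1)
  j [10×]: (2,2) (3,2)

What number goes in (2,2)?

Cage d has product 90, so (3,5) = 3.
Cage i has product 2, so (4,1) = 2.
The 3 cells of cage i must have product 2, which forces (4,2) = 1.
Cage i has product 2; hence (5,1) = 1.
In row 1, 5 can only go at (1,1), so (1,1) = 5.
The 3 cells of cage h must have product 60, which forces (2,1) = 3.
Column 1 already has 5, so (3,1) = 4.
Row 2 needs a 2, and only (2,2) is open for it.
Column 2 already has 2, which forces (3,2) = 5.
Row 3 now contains 5; hence (3,3) = 1.
Row 3 now contains 5; hence (3,4) = 2.
Column 2 already has 2; hence (5,2) = 3.
The two cells of cage c must have product 6, so (5,3) = 2.
Row 5 already has 3, so (5,4) = 5.
Row 5 already has 5, so (5,5) = 4.
3 is placed in column 2, which forces (1,2) = 4.
Cage f's pair has product 12; hence (1,3) = 3.
Column 4 now contains 2; hence (1,4) = 1.
The two cells of cage b must have product 2; hence (1,5) = 2.
The two cells of cage g must have product 4, which forces (2,4) = 4.
Column 5 now contains 4; hence (2,5) = 1.
Column 4 already has 5, which forces (4,4) = 3.
Column 5 now contains 4, leaving (4,5) = 5.
Row 2 already has 4, leaving (2,3) = 5.
Row 4 now contains 5, which forces (4,3) = 4.
The full grid is 5 4 3 1 2 / 3 2 5 4 1 / 4 5 1 2 3 / 2 1 4 3 5 / 1 3 2 5 4.

2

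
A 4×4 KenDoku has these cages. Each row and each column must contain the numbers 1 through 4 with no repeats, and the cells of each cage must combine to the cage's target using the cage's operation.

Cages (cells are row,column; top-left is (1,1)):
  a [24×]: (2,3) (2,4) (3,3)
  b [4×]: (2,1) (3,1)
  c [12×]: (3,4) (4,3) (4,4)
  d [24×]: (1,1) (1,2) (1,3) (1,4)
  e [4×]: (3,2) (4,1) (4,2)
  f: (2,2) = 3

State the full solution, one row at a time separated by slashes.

F is a freebie, so (2,2) = 3.
Cage a has product 24, so (3,3) = 3.
The 3 cells of cage c must have product 12, which forces (4,4) = 3.
The 4 cells of cage d must have product 24; hence (1,1) = 3.
In row 2, 1 can only go at (2,1), so (2,1) = 1.
1 is placed in column 1, which forces (3,1) = 4.
The 3 cells of cage e must have product 4; hence (3,2) = 2.
Row 3 now contains 2, which forces (3,4) = 1.
1 is placed in column 1, which forces (4,1) = 2.
Cage e has product 4, leaving (4,2) = 1.
1 is placed in row 4, leaving (4,3) = 4.
1 is placed in column 2, which forces (1,2) = 4.
Cage d has product 24; hence (1,3) = 1.
The 4 cells of cage d must have product 24; hence (1,4) = 2.
Column 3 now contains 4; hence (2,3) = 2.
Cage a has product 24, leaving (2,4) = 4.

3 4 1 2 / 1 3 2 4 / 4 2 3 1 / 2 1 4 3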